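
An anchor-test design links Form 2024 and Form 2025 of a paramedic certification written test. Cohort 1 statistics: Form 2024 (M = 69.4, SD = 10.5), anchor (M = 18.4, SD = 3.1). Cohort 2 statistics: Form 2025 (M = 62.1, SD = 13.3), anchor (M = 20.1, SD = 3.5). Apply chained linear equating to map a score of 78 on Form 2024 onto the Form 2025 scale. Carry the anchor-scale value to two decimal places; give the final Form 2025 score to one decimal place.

65.3

Form 2024 → anchor (Cohort 1): v = (3.1/10.5)(78 − 69.4) + 18.4 = 20.94
anchor → Form 2025 (Cohort 2): y = (13.3/3.5)(20.94 − 20.1) + 62.1 = 65.3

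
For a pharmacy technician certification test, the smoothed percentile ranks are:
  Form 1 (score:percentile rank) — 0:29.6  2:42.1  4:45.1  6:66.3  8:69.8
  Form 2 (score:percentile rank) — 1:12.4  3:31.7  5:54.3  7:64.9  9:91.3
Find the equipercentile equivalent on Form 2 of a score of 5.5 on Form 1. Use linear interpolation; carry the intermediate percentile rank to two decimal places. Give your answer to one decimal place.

PR of 5.5 on Form 1: 45.1 + (5.5 − 4)/(6 − 4) × (66.3 − 45.1) = 61.00
On Form 2, PR 61.00 falls between score 5 (PR 54.3) and 7 (PR 64.9).
Interpolate: 5 + (61.00 − 54.3)/(64.9 − 54.3) × (7 − 5) = 6.3

6.3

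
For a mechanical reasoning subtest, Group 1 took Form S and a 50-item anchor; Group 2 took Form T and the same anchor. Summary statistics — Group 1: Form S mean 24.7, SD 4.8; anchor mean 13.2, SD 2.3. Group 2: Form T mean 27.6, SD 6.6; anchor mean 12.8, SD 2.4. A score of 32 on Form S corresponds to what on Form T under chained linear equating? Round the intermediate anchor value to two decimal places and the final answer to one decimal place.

Form S → anchor (Group 1): v = (2.3/4.8)(32 − 24.7) + 13.2 = 16.70
anchor → Form T (Group 2): y = (6.6/2.4)(16.70 − 12.8) + 27.6 = 38.3

38.3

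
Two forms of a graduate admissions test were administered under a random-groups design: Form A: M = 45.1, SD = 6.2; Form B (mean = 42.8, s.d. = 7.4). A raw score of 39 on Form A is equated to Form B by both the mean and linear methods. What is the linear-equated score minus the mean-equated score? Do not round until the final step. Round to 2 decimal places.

Mean-equated: 39 + (42.8 − 45.1) = 36.70
Linear-equated: (7.4/6.2)(39 − 45.1) + 42.8 = 35.519
Difference = 35.519 − 36.70 = -1.18

-1.18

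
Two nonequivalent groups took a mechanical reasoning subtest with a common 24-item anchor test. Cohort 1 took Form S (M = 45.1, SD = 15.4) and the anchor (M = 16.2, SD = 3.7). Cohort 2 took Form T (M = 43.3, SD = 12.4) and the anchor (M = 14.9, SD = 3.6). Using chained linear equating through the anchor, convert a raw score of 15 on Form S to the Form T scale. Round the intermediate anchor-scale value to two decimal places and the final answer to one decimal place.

Form S → anchor (Cohort 1): v = (3.7/15.4)(15 − 45.1) + 16.2 = 8.97
anchor → Form T (Cohort 2): y = (12.4/3.6)(8.97 − 14.9) + 43.3 = 22.9

22.9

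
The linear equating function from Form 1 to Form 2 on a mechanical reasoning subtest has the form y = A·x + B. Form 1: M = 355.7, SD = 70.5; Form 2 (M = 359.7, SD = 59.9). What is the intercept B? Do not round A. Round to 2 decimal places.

57.48

A = SD_Y / SD_X = 59.9 / 70.5 = 0.849645
B = M_Y − A·M_X = 359.7 − 0.849645 × 355.7 = 57.48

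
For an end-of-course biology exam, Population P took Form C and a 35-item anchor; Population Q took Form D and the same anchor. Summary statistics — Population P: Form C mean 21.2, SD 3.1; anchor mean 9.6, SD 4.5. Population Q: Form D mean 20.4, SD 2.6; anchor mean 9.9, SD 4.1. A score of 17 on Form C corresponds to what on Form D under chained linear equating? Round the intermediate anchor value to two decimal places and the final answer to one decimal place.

Form C → anchor (Population P): v = (4.5/3.1)(17 − 21.2) + 9.6 = 3.50
anchor → Form D (Population Q): y = (2.6/4.1)(3.50 − 9.9) + 20.4 = 16.3

16.3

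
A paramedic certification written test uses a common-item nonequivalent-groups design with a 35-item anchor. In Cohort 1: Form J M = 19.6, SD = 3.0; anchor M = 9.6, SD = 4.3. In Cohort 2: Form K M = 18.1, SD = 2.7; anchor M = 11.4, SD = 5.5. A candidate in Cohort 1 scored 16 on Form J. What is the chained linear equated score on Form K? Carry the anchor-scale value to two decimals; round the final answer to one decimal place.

Form J → anchor (Cohort 1): v = (4.3/3.0)(16 − 19.6) + 9.6 = 4.44
anchor → Form K (Cohort 2): y = (2.7/5.5)(4.44 − 11.4) + 18.1 = 14.7

14.7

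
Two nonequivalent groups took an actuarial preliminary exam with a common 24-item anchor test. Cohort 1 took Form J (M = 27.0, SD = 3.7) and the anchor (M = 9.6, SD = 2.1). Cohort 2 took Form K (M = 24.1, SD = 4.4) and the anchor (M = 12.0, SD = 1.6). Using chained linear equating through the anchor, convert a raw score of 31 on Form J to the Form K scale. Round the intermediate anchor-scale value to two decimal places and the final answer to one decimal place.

Form J → anchor (Cohort 1): v = (2.1/3.7)(31 − 27.0) + 9.6 = 11.87
anchor → Form K (Cohort 2): y = (4.4/1.6)(11.87 − 12.0) + 24.1 = 23.7

23.7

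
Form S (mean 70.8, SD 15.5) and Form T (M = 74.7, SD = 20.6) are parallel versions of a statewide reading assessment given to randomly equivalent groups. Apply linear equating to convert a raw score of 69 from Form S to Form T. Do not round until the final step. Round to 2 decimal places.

Linear equating: y = (SD_Y/SD_X)(x − M_X) + M_Y
y = (20.6/15.5)(69 − 70.8) + 74.7
y = 1.329032 × -1.8 + 74.7 = -2.3923 + 74.7 = 72.31

72.31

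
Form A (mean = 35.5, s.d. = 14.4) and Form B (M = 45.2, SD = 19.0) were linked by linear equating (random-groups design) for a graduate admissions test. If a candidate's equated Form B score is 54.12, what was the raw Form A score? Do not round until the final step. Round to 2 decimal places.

Invert y = (SD_Y/SD_X)(x − M_X) + M_Y:
x = (SD_X/SD_Y)(y − M_Y) + M_X = (14.4/19.0)(54.12 − 45.2) + 35.5
x = 0.757895 × 8.920 + 35.5 = 42.26

42.26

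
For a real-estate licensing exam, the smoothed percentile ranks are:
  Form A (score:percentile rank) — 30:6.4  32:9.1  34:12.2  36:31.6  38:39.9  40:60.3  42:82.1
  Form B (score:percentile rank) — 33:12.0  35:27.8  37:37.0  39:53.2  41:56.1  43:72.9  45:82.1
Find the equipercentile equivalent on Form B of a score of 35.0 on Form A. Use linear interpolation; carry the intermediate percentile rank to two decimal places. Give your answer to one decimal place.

PR of 35.0 on Form A: 12.2 + (35.0 − 34)/(36 − 34) × (31.6 − 12.2) = 21.90
On Form B, PR 21.90 falls between score 33 (PR 12.0) and 35 (PR 27.8).
Interpolate: 33 + (21.90 − 12.0)/(27.8 − 12.0) × (35 − 33) = 34.3

34.3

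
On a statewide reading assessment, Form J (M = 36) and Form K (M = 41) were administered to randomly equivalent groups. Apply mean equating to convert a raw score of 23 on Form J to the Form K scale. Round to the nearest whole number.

Mean equating: y = x + (M_Y − M_X) = 23 + (41 − 36) = 28

28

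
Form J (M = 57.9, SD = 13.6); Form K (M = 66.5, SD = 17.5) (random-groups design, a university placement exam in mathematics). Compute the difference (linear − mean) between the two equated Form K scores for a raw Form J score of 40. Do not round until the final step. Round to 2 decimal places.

-5.13

Mean-equated: 40 + (66.5 − 57.9) = 48.60
Linear-equated: (17.5/13.6)(40 − 57.9) + 66.5 = 43.467
Difference = 43.467 − 48.60 = -5.13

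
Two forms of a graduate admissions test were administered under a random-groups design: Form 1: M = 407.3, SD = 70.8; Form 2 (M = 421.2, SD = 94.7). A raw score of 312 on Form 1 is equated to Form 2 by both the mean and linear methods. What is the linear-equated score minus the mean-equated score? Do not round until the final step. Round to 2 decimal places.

-32.17

Mean-equated: 312 + (421.2 − 407.3) = 325.90
Linear-equated: (94.7/70.8)(312 − 407.3) + 421.2 = 293.730
Difference = 293.730 − 325.90 = -32.17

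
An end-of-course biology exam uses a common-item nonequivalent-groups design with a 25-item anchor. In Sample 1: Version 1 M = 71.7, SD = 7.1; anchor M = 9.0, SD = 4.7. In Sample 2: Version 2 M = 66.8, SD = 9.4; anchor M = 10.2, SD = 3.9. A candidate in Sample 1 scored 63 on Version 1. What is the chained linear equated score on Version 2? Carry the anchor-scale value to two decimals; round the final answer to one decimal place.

50.0

Version 1 → anchor (Sample 1): v = (4.7/7.1)(63 − 71.7) + 9.0 = 3.24
anchor → Version 2 (Sample 2): y = (9.4/3.9)(3.24 − 10.2) + 66.8 = 50.0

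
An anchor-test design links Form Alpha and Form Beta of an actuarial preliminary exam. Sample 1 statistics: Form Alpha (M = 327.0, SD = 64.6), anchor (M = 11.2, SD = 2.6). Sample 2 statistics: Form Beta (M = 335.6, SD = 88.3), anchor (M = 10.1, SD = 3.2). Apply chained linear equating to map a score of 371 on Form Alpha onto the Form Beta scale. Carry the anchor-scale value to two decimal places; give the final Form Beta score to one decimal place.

Form Alpha → anchor (Sample 1): v = (2.6/64.6)(371 − 327.0) + 11.2 = 12.97
anchor → Form Beta (Sample 2): y = (88.3/3.2)(12.97 − 10.1) + 335.6 = 414.8

414.8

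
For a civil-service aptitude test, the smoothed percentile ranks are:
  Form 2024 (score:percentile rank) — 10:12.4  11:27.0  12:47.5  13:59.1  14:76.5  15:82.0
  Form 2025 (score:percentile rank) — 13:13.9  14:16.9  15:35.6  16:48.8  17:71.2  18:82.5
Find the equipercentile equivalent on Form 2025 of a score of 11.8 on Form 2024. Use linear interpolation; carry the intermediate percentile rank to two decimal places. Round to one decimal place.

PR of 11.8 on Form 2024: 27.0 + (11.8 − 11)/(12 − 11) × (47.5 − 27.0) = 43.40
On Form 2025, PR 43.40 falls between score 15 (PR 35.6) and 16 (PR 48.8).
Interpolate: 15 + (43.40 − 35.6)/(48.8 − 35.6) × (16 − 15) = 15.6

15.6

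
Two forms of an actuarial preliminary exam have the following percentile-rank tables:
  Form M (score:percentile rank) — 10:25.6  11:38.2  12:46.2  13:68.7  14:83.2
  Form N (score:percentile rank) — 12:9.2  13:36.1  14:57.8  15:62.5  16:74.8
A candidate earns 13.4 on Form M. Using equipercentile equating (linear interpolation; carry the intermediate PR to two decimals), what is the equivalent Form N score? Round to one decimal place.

16.0

PR of 13.4 on Form M: 68.7 + (13.4 − 13)/(14 − 13) × (83.2 − 68.7) = 74.50
On Form N, PR 74.50 falls between score 15 (PR 62.5) and 16 (PR 74.8).
Interpolate: 15 + (74.50 − 62.5)/(74.8 − 62.5) × (16 − 15) = 16.0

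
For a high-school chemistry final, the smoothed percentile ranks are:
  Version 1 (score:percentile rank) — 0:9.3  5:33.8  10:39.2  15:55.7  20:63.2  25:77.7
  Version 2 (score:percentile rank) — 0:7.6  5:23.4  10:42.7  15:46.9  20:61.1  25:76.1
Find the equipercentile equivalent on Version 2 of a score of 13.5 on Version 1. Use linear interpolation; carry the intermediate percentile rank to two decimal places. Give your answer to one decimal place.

PR of 13.5 on Version 1: 39.2 + (13.5 − 10)/(15 − 10) × (55.7 − 39.2) = 50.75
On Version 2, PR 50.75 falls between score 15 (PR 46.9) and 20 (PR 61.1).
Interpolate: 15 + (50.75 − 46.9)/(61.1 − 46.9) × (20 − 15) = 16.4

16.4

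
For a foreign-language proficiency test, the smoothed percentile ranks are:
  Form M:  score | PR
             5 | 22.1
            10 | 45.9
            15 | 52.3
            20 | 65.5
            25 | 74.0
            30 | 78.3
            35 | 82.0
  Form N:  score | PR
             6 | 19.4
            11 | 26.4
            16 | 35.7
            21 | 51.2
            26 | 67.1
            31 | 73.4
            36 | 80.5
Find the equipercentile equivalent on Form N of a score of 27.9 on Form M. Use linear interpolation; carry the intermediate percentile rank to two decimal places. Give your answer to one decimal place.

33.2

PR of 27.9 on Form M: 74.0 + (27.9 − 25)/(30 − 25) × (78.3 − 74.0) = 76.49
On Form N, PR 76.49 falls between score 31 (PR 73.4) and 36 (PR 80.5).
Interpolate: 31 + (76.49 − 73.4)/(80.5 − 73.4) × (36 − 31) = 33.2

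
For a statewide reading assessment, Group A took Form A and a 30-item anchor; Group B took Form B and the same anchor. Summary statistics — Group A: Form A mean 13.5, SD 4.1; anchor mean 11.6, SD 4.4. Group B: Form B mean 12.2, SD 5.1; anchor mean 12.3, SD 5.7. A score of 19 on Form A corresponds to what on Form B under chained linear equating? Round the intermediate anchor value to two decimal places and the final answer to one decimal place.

16.9

Form A → anchor (Group A): v = (4.4/4.1)(19 − 13.5) + 11.6 = 17.50
anchor → Form B (Group B): y = (5.1/5.7)(17.50 − 12.3) + 12.2 = 16.9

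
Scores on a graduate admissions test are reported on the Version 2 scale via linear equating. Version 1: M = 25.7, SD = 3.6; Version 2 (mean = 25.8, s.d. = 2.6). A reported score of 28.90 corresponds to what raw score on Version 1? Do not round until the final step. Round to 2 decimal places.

Invert y = (SD_Y/SD_X)(x − M_X) + M_Y:
x = (SD_X/SD_Y)(y − M_Y) + M_X = (3.6/2.6)(28.90 − 25.8) + 25.7
x = 1.384615 × 3.100 + 25.7 = 29.99

29.99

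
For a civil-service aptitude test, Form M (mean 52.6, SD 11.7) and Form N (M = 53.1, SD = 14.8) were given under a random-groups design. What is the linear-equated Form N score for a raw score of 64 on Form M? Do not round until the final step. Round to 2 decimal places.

67.52

Linear equating: y = (SD_Y/SD_X)(x − M_X) + M_Y
y = (14.8/11.7)(64 − 52.6) + 53.1
y = 1.264957 × 11.4 + 53.1 = 14.4205 + 53.1 = 67.52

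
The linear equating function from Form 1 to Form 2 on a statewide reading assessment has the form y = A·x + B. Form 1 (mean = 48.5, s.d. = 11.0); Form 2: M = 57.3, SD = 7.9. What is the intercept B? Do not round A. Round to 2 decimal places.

22.47

A = SD_Y / SD_X = 7.9 / 11.0 = 0.718182
B = M_Y − A·M_X = 57.3 − 0.718182 × 48.5 = 22.47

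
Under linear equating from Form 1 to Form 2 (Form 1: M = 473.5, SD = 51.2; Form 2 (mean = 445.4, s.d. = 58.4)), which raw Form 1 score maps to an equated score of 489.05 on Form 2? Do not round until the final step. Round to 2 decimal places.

511.77

Invert y = (SD_Y/SD_X)(x − M_X) + M_Y:
x = (SD_X/SD_Y)(y − M_Y) + M_X = (51.2/58.4)(489.05 − 445.4) + 473.5
x = 0.876712 × 43.650 + 473.5 = 511.77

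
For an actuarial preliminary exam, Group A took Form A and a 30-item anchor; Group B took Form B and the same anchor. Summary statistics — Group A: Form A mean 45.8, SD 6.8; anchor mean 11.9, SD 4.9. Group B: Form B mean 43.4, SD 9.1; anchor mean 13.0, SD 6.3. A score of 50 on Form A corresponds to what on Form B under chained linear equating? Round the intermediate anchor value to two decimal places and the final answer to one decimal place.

Form A → anchor (Group A): v = (4.9/6.8)(50 − 45.8) + 11.9 = 14.93
anchor → Form B (Group B): y = (9.1/6.3)(14.93 − 13.0) + 43.4 = 46.2

46.2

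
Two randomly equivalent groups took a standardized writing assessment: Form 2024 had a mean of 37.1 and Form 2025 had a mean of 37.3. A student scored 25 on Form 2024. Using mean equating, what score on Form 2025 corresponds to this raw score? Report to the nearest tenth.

Mean equating: y = x + (M_Y − M_X) = 25 + (37.3 − 37.1) = 25.2

25.2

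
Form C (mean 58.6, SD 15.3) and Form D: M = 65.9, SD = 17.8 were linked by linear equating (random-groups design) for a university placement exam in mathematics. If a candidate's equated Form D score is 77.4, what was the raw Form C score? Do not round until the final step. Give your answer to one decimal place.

68.5

Invert y = (SD_Y/SD_X)(x − M_X) + M_Y:
x = (SD_X/SD_Y)(y − M_Y) + M_X = (15.3/17.8)(77.4 − 65.9) + 58.6
x = 0.859551 × 11.500 + 58.6 = 68.5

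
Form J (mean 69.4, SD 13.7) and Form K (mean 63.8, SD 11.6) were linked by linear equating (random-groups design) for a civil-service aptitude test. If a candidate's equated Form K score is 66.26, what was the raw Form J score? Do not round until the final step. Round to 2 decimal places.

Invert y = (SD_Y/SD_X)(x − M_X) + M_Y:
x = (SD_X/SD_Y)(y − M_Y) + M_X = (13.7/11.6)(66.26 − 63.8) + 69.4
x = 1.181034 × 2.460 + 69.4 = 72.31

72.31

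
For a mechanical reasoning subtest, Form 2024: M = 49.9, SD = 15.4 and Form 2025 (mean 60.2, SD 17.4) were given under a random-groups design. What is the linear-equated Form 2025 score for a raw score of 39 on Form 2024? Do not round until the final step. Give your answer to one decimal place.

Linear equating: y = (SD_Y/SD_X)(x − M_X) + M_Y
y = (17.4/15.4)(39 − 49.9) + 60.2
y = 1.129870 × -10.9 + 60.2 = -12.3156 + 60.2 = 47.9

47.9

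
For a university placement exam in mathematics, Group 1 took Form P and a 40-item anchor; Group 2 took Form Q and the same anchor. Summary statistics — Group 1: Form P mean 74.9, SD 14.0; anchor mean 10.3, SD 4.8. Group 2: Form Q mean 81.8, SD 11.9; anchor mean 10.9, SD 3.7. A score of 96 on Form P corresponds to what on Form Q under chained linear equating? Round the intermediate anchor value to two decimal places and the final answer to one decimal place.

103.1

Form P → anchor (Group 1): v = (4.8/14.0)(96 − 74.9) + 10.3 = 17.53
anchor → Form Q (Group 2): y = (11.9/3.7)(17.53 − 10.9) + 81.8 = 103.1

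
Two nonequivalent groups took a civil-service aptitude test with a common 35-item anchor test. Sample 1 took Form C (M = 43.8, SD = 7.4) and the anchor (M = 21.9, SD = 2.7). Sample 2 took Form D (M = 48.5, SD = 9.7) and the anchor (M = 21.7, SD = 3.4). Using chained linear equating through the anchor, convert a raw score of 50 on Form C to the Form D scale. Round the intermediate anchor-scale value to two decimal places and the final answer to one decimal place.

Form C → anchor (Sample 1): v = (2.7/7.4)(50 − 43.8) + 21.9 = 24.16
anchor → Form D (Sample 2): y = (9.7/3.4)(24.16 − 21.7) + 48.5 = 55.5

55.5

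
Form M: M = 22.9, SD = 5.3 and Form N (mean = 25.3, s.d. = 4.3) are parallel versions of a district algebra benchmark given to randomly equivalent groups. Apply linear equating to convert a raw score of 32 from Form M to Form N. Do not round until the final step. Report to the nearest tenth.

32.7

Linear equating: y = (SD_Y/SD_X)(x − M_X) + M_Y
y = (4.3/5.3)(32 − 22.9) + 25.3
y = 0.811321 × 9.1 + 25.3 = 7.3830 + 25.3 = 32.7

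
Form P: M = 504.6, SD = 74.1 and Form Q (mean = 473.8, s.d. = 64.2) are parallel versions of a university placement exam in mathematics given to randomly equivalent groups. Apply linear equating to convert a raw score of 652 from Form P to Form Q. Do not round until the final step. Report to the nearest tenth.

Linear equating: y = (SD_Y/SD_X)(x − M_X) + M_Y
y = (64.2/74.1)(652 − 504.6) + 473.8
y = 0.866397 × 147.4 + 473.8 = 127.7069 + 473.8 = 601.5

601.5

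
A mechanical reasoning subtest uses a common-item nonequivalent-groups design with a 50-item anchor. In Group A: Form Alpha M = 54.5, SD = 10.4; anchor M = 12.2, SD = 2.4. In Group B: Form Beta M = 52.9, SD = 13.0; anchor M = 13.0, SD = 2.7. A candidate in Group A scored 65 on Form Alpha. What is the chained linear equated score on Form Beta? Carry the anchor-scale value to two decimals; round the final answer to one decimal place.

Form Alpha → anchor (Group A): v = (2.4/10.4)(65 − 54.5) + 12.2 = 14.62
anchor → Form Beta (Group B): y = (13.0/2.7)(14.62 − 13.0) + 52.9 = 60.7

60.7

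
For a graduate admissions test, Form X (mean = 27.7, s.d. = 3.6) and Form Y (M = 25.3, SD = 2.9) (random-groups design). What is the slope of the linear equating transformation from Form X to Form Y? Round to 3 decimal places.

0.806

A = SD_Y / SD_X = 2.9 / 3.6 = 0.806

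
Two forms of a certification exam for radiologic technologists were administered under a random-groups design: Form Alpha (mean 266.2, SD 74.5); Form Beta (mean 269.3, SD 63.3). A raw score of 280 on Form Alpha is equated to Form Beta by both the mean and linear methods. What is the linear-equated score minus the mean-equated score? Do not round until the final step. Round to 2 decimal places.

-2.07

Mean-equated: 280 + (269.3 − 266.2) = 283.10
Linear-equated: (63.3/74.5)(280 − 266.2) + 269.3 = 281.025
Difference = 281.025 − 283.10 = -2.07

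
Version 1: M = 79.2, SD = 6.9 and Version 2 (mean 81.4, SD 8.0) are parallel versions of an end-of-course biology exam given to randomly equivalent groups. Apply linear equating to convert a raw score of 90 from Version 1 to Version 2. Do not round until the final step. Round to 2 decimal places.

Linear equating: y = (SD_Y/SD_X)(x − M_X) + M_Y
y = (8.0/6.9)(90 − 79.2) + 81.4
y = 1.159420 × 10.8 + 81.4 = 12.5217 + 81.4 = 93.92

93.92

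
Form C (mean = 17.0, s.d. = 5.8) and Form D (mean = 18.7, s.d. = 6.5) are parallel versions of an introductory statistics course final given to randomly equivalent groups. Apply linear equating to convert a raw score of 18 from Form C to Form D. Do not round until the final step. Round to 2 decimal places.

Linear equating: y = (SD_Y/SD_X)(x − M_X) + M_Y
y = (6.5/5.8)(18 − 17.0) + 18.7
y = 1.120690 × 1.0 + 18.7 = 1.1207 + 18.7 = 19.82

19.82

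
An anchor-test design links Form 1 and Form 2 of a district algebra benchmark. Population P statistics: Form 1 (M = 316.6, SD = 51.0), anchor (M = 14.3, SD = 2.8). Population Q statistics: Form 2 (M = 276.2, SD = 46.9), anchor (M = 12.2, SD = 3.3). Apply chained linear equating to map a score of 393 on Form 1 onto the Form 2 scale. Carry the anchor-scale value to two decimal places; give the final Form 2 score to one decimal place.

Form 1 → anchor (Population P): v = (2.8/51.0)(393 − 316.6) + 14.3 = 18.49
anchor → Form 2 (Population Q): y = (46.9/3.3)(18.49 − 12.2) + 276.2 = 365.6

365.6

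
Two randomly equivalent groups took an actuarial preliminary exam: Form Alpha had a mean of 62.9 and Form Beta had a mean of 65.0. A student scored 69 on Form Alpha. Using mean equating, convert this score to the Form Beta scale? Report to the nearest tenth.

Mean equating: y = x + (M_Y − M_X) = 69 + (65.0 − 62.9) = 71.1

71.1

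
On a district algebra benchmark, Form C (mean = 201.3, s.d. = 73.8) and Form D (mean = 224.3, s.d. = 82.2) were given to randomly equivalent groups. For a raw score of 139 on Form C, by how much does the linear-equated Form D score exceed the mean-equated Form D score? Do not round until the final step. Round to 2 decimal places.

Mean-equated: 139 + (224.3 − 201.3) = 162.00
Linear-equated: (82.2/73.8)(139 − 201.3) + 224.3 = 154.909
Difference = 154.909 − 162.00 = -7.09

-7.09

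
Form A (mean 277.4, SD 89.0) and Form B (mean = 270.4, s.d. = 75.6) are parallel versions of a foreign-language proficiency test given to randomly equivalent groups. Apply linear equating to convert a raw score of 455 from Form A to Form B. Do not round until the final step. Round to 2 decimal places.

Linear equating: y = (SD_Y/SD_X)(x − M_X) + M_Y
y = (75.6/89.0)(455 − 277.4) + 270.4
y = 0.849438 × 177.6 + 270.4 = 150.8602 + 270.4 = 421.26

421.26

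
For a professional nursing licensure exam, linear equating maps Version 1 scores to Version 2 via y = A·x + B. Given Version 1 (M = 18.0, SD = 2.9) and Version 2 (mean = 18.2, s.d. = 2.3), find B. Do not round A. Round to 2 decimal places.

3.92

A = SD_Y / SD_X = 2.3 / 2.9 = 0.793103
B = M_Y − A·M_X = 18.2 − 0.793103 × 18.0 = 3.92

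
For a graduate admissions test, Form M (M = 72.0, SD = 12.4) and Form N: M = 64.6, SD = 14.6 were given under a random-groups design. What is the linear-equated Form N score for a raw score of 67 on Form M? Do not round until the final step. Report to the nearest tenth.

Linear equating: y = (SD_Y/SD_X)(x − M_X) + M_Y
y = (14.6/12.4)(67 − 72.0) + 64.6
y = 1.177419 × -5.0 + 64.6 = -5.8871 + 64.6 = 58.7

58.7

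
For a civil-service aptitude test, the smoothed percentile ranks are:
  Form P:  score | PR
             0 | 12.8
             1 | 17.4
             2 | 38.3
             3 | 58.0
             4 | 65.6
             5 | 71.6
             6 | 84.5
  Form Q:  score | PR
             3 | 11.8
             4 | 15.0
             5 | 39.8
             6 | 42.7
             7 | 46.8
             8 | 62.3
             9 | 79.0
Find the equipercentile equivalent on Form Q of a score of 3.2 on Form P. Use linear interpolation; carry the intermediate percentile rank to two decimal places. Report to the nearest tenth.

7.8

PR of 3.2 on Form P: 58.0 + (3.2 − 3)/(4 − 3) × (65.6 − 58.0) = 59.52
On Form Q, PR 59.52 falls between score 7 (PR 46.8) and 8 (PR 62.3).
Interpolate: 7 + (59.52 − 46.8)/(62.3 − 46.8) × (8 − 7) = 7.8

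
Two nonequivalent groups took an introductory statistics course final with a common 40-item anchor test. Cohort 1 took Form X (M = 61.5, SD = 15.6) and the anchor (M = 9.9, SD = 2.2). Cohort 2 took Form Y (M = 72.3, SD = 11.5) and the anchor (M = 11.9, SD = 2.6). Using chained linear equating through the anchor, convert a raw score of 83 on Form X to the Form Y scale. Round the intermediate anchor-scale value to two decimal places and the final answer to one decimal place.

76.9

Form X → anchor (Cohort 1): v = (2.2/15.6)(83 − 61.5) + 9.9 = 12.93
anchor → Form Y (Cohort 2): y = (11.5/2.6)(12.93 − 11.9) + 72.3 = 76.9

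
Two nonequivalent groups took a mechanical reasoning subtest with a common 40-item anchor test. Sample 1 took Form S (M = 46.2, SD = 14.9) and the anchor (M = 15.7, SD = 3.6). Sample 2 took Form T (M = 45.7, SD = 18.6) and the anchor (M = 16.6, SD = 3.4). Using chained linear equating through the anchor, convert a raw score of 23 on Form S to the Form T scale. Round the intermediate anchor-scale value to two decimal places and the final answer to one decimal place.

Form S → anchor (Sample 1): v = (3.6/14.9)(23 − 46.2) + 15.7 = 10.09
anchor → Form T (Sample 2): y = (18.6/3.4)(10.09 − 16.6) + 45.7 = 10.1

10.1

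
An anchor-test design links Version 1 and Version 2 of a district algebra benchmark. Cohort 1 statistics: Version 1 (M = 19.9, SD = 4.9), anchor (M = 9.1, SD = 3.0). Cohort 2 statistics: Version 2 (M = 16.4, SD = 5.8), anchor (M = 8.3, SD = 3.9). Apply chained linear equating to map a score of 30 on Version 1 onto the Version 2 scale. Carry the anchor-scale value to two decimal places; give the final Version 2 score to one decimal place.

26.8

Version 1 → anchor (Cohort 1): v = (3.0/4.9)(30 − 19.9) + 9.1 = 15.28
anchor → Version 2 (Cohort 2): y = (5.8/3.9)(15.28 − 8.3) + 16.4 = 26.8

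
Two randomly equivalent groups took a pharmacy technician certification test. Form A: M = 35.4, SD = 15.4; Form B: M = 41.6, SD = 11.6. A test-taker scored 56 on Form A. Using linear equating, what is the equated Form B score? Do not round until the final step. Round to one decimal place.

57.1

Linear equating: y = (SD_Y/SD_X)(x − M_X) + M_Y
y = (11.6/15.4)(56 − 35.4) + 41.6
y = 0.753247 × 20.6 + 41.6 = 15.5169 + 41.6 = 57.1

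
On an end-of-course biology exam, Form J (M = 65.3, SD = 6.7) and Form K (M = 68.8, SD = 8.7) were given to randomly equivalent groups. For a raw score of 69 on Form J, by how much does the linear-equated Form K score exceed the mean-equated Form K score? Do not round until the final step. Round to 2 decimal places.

Mean-equated: 69 + (68.8 − 65.3) = 72.50
Linear-equated: (8.7/6.7)(69 − 65.3) + 68.8 = 73.604
Difference = 73.604 − 72.50 = 1.10

1.10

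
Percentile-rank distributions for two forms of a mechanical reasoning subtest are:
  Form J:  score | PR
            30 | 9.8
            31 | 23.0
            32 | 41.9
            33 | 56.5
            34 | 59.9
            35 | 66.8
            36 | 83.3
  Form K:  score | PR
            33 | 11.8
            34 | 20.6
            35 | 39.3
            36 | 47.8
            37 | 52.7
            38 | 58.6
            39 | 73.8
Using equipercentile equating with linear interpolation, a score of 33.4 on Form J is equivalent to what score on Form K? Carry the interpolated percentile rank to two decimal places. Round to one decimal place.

PR of 33.4 on Form J: 56.5 + (33.4 − 33)/(34 − 33) × (59.9 − 56.5) = 57.86
On Form K, PR 57.86 falls between score 37 (PR 52.7) and 38 (PR 58.6).
Interpolate: 37 + (57.86 − 52.7)/(58.6 − 52.7) × (38 − 37) = 37.9

37.9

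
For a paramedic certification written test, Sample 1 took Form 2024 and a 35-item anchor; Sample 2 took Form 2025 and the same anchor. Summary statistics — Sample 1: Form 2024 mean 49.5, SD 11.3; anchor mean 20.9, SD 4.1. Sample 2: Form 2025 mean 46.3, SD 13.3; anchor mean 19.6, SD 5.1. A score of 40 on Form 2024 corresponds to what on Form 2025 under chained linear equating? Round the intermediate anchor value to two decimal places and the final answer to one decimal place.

40.7

Form 2024 → anchor (Sample 1): v = (4.1/11.3)(40 − 49.5) + 20.9 = 17.45
anchor → Form 2025 (Sample 2): y = (13.3/5.1)(17.45 − 19.6) + 46.3 = 40.7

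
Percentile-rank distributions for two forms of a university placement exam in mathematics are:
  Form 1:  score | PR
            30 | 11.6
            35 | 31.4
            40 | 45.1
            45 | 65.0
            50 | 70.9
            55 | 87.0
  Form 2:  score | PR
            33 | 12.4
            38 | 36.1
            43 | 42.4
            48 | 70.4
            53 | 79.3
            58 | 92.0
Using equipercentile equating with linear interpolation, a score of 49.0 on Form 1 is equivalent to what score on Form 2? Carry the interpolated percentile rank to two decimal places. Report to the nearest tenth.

PR of 49.0 on Form 1: 65.0 + (49.0 − 45)/(50 − 45) × (70.9 − 65.0) = 69.72
On Form 2, PR 69.72 falls between score 43 (PR 42.4) and 48 (PR 70.4).
Interpolate: 43 + (69.72 − 42.4)/(70.4 − 42.4) × (48 − 43) = 47.9

47.9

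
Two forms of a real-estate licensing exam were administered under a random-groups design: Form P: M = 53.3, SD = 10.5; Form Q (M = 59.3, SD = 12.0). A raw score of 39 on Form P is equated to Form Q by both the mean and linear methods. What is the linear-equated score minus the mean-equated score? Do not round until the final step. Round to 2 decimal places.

-2.04

Mean-equated: 39 + (59.3 − 53.3) = 45.00
Linear-equated: (12.0/10.5)(39 − 53.3) + 59.3 = 42.957
Difference = 42.957 − 45.00 = -2.04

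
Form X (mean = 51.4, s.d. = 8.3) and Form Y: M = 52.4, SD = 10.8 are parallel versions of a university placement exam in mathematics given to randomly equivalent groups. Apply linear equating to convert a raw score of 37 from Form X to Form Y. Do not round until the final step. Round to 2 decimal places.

Linear equating: y = (SD_Y/SD_X)(x − M_X) + M_Y
y = (10.8/8.3)(37 − 51.4) + 52.4
y = 1.301205 × -14.4 + 52.4 = -18.7373 + 52.4 = 33.66

33.66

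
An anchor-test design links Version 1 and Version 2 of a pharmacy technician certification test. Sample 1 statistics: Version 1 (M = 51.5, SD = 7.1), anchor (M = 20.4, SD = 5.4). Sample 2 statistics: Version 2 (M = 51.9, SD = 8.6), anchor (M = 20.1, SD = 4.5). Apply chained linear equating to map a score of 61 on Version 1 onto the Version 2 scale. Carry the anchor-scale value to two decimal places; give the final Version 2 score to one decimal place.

66.3

Version 1 → anchor (Sample 1): v = (5.4/7.1)(61 − 51.5) + 20.4 = 27.63
anchor → Version 2 (Sample 2): y = (8.6/4.5)(27.63 − 20.1) + 51.9 = 66.3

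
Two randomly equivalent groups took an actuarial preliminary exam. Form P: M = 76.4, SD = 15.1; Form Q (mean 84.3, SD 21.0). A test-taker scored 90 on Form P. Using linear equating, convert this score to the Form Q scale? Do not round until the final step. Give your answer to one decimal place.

103.2

Linear equating: y = (SD_Y/SD_X)(x − M_X) + M_Y
y = (21.0/15.1)(90 − 76.4) + 84.3
y = 1.390728 × 13.6 + 84.3 = 18.9139 + 84.3 = 103.2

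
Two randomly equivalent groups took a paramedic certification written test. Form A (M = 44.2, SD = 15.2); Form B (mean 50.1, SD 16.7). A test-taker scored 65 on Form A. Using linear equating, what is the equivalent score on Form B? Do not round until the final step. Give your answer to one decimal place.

Linear equating: y = (SD_Y/SD_X)(x − M_X) + M_Y
y = (16.7/15.2)(65 − 44.2) + 50.1
y = 1.098684 × 20.8 + 50.1 = 22.8526 + 50.1 = 73.0

73.0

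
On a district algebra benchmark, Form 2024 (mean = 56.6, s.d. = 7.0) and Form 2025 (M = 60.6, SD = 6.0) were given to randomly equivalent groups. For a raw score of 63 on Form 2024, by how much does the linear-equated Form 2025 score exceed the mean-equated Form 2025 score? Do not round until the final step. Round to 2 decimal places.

-0.91

Mean-equated: 63 + (60.6 − 56.6) = 67.00
Linear-equated: (6.0/7.0)(63 − 56.6) + 60.6 = 66.086
Difference = 66.086 − 67.00 = -0.91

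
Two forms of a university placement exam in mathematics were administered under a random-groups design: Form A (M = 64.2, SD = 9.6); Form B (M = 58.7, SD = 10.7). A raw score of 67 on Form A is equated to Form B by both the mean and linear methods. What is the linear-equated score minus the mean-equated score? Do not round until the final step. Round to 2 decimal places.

Mean-equated: 67 + (58.7 − 64.2) = 61.50
Linear-equated: (10.7/9.6)(67 − 64.2) + 58.7 = 61.821
Difference = 61.821 − 61.50 = 0.32

0.32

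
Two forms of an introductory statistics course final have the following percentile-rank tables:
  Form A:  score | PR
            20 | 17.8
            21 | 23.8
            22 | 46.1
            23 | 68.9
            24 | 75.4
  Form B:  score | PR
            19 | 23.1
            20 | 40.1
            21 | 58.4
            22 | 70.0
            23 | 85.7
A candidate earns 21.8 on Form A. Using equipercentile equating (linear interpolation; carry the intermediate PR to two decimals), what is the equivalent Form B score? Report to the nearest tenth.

20.1

PR of 21.8 on Form A: 23.8 + (21.8 − 21)/(22 − 21) × (46.1 − 23.8) = 41.64
On Form B, PR 41.64 falls between score 20 (PR 40.1) and 21 (PR 58.4).
Interpolate: 20 + (41.64 − 40.1)/(58.4 − 40.1) × (21 − 20) = 20.1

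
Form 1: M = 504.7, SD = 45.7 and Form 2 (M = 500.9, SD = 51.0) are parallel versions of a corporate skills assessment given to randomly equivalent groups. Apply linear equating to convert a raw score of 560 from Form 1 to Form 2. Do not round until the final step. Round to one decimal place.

Linear equating: y = (SD_Y/SD_X)(x − M_X) + M_Y
y = (51.0/45.7)(560 − 504.7) + 500.9
y = 1.115974 × 55.3 + 500.9 = 61.7133 + 500.9 = 562.6

562.6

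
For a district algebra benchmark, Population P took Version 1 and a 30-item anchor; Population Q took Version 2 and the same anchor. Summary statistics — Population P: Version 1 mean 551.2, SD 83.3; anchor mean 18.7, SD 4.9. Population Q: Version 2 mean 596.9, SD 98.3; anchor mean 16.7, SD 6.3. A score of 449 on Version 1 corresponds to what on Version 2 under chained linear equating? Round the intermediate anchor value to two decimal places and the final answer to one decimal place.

Version 1 → anchor (Population P): v = (4.9/83.3)(449 − 551.2) + 18.7 = 12.69
anchor → Version 2 (Population Q): y = (98.3/6.3)(12.69 − 16.7) + 596.9 = 534.3

534.3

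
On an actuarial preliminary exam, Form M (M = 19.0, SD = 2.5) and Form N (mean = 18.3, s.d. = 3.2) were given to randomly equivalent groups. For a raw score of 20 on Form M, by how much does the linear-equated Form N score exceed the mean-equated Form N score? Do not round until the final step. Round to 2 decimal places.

Mean-equated: 20 + (18.3 − 19.0) = 19.30
Linear-equated: (3.2/2.5)(20 − 19.0) + 18.3 = 19.580
Difference = 19.580 − 19.30 = 0.28

0.28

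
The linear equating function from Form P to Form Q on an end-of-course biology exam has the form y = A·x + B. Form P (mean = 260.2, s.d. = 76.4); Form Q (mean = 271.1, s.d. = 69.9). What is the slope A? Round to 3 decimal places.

A = SD_Y / SD_X = 69.9 / 76.4 = 0.915

0.915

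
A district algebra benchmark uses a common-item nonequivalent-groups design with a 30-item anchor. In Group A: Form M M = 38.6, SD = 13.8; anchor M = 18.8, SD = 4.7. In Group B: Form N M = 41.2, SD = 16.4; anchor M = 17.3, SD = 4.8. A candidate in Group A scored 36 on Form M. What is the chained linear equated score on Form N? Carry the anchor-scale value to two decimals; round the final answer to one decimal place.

43.3

Form M → anchor (Group A): v = (4.7/13.8)(36 − 38.6) + 18.8 = 17.91
anchor → Form N (Group B): y = (16.4/4.8)(17.91 − 17.3) + 41.2 = 43.3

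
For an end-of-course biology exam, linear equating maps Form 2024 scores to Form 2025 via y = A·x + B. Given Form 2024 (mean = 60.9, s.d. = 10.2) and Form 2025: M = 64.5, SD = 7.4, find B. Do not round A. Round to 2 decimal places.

A = SD_Y / SD_X = 7.4 / 10.2 = 0.725490
B = M_Y − A·M_X = 64.5 − 0.725490 × 60.9 = 20.32

20.32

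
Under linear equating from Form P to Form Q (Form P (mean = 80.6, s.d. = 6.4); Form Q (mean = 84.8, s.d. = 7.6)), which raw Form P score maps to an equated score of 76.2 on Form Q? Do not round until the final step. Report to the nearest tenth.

73.4

Invert y = (SD_Y/SD_X)(x − M_X) + M_Y:
x = (SD_X/SD_Y)(y − M_Y) + M_X = (6.4/7.6)(76.2 − 84.8) + 80.6
x = 0.842105 × -8.600 + 80.6 = 73.4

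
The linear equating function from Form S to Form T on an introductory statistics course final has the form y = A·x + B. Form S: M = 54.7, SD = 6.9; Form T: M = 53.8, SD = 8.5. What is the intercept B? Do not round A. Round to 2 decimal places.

-13.58

A = SD_Y / SD_X = 8.5 / 6.9 = 1.231884
B = M_Y − A·M_X = 53.8 − 1.231884 × 54.7 = -13.58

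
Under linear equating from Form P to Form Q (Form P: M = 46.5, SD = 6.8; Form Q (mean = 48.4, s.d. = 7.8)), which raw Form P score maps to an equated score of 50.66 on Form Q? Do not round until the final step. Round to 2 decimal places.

Invert y = (SD_Y/SD_X)(x − M_X) + M_Y:
x = (SD_X/SD_Y)(y − M_Y) + M_X = (6.8/7.8)(50.66 − 48.4) + 46.5
x = 0.871795 × 2.260 + 46.5 = 48.47

48.47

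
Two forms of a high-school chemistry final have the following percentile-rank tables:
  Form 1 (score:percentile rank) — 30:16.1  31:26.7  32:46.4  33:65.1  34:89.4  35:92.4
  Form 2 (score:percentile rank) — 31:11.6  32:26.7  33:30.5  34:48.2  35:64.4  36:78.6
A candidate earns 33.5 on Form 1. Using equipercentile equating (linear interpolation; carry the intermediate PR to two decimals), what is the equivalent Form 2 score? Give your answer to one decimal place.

PR of 33.5 on Form 1: 65.1 + (33.5 − 33)/(34 − 33) × (89.4 − 65.1) = 77.25
On Form 2, PR 77.25 falls between score 35 (PR 64.4) and 36 (PR 78.6).
Interpolate: 35 + (77.25 − 64.4)/(78.6 − 64.4) × (36 − 35) = 35.9

35.9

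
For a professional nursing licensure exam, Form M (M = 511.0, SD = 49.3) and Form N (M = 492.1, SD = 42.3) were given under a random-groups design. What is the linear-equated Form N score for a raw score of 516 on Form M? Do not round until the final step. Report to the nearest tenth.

496.4

Linear equating: y = (SD_Y/SD_X)(x − M_X) + M_Y
y = (42.3/49.3)(516 − 511.0) + 492.1
y = 0.858012 × 5.0 + 492.1 = 4.2901 + 492.1 = 496.4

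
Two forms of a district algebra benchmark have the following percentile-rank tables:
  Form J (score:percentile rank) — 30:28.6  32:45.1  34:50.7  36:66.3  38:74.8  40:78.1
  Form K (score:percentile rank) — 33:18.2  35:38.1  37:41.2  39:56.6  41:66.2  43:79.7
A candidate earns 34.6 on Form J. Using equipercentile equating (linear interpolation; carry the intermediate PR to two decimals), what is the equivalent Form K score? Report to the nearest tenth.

38.8

PR of 34.6 on Form J: 50.7 + (34.6 − 34)/(36 − 34) × (66.3 − 50.7) = 55.38
On Form K, PR 55.38 falls between score 37 (PR 41.2) and 39 (PR 56.6).
Interpolate: 37 + (55.38 − 41.2)/(56.6 − 41.2) × (39 − 37) = 38.8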